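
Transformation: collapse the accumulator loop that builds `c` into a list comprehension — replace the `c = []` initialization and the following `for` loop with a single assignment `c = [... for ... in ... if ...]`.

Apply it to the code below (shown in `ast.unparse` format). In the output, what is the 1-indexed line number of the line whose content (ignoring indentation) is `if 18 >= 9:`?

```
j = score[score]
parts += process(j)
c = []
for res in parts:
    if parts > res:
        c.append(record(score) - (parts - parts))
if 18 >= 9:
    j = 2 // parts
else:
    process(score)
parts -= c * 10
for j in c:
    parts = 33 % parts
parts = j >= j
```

4

Transformed code:
j = score[score]
parts += process(j)
c = [record(score) - (parts - parts) for res in parts if parts > res]
if 18 >= 9:
    j = 2 // parts
else:
    process(score)
parts -= c * 10
for j in c:
    parts = 33 % parts
parts = j >= j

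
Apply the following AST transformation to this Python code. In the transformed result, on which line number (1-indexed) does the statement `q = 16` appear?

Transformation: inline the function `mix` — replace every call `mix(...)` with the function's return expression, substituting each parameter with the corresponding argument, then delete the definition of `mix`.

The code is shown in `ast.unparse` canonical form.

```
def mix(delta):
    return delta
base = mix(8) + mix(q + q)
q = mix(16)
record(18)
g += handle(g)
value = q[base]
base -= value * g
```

2

Transformed code:
base = 8 + (q + q)
q = 16
record(18)
g += handle(g)
value = q[base]
base -= value * g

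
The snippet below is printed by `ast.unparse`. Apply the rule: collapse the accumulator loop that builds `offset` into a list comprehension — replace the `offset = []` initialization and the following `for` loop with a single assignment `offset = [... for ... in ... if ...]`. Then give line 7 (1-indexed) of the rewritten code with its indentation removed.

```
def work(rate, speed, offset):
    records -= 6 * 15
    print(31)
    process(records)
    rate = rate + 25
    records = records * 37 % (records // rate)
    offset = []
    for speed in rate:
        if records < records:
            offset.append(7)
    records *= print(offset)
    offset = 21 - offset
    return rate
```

Transformed code:
def work(rate, speed, offset):
    records -= 6 * 15
    print(31)
    process(records)
    rate = rate + 25
    records = records * 37 % (records // rate)
    offset = [7 for speed in rate if records < records]
    records *= print(offset)
    offset = 21 - offset
    return rate

offset = [7 for speed in rate if records < records]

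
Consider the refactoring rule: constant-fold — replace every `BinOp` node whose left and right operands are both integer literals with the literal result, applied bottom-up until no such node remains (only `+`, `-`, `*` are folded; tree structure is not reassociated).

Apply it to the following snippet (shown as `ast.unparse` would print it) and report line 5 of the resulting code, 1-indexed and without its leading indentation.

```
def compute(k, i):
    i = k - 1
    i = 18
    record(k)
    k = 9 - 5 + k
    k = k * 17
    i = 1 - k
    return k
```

k = 4 + k

Transformed code:
def compute(k, i):
    i = k - 1
    i = 18
    record(k)
    k = 4 + k
    k = k * 17
    i = 1 - k
    return k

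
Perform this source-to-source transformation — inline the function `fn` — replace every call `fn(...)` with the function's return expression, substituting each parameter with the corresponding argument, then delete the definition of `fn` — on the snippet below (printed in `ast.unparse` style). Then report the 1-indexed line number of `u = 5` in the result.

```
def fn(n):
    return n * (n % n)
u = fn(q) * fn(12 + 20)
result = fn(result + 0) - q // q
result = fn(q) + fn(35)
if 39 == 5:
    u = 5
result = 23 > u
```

5

Transformed code:
u = q * (q % q) * ((12 + 20) * ((12 + 20) % (12 + 20)))
result = (result + 0) * ((result + 0) % (result + 0)) - q // q
result = q * (q % q) + 35 * (35 % 35)
if 39 == 5:
    u = 5
result = 23 > u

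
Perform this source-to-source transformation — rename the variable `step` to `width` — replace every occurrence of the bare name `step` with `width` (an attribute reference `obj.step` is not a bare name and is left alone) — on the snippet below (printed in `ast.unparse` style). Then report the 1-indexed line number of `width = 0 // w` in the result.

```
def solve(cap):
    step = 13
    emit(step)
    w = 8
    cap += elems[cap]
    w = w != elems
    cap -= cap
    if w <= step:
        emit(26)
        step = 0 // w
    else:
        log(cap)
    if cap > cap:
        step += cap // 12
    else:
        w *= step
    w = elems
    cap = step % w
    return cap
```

10

Transformed code:
def solve(cap):
    width = 13
    emit(width)
    w = 8
    cap += elems[cap]
    w = w != elems
    cap -= cap
    if w <= width:
        emit(26)
        width = 0 // w
    else:
        log(cap)
    if cap > cap:
        width += cap // 12
    else:
        w *= width
    w = elems
    cap = width % w
    return cap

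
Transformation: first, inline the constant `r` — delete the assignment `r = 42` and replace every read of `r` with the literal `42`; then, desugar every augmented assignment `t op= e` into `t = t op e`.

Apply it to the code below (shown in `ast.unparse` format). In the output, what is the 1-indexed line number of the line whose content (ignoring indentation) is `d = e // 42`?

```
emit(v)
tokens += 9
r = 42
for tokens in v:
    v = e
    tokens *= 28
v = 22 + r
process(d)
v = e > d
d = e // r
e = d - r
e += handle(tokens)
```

9

Transformed code:
emit(v)
tokens = tokens + 9
for tokens in v:
    v = e
    tokens = tokens * 28
v = 22 + 42
process(d)
v = e > d
d = e // 42
e = d - 42
e = e + handle(tokens)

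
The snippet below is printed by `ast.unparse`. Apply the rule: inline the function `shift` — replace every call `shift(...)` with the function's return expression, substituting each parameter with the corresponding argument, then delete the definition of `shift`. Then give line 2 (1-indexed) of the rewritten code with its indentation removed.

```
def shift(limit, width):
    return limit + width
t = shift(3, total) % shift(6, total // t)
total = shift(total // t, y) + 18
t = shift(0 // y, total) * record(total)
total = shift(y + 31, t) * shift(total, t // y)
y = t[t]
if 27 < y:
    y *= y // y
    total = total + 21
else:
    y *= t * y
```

Transformed code:
t = (3 + total) % (6 + total // t)
total = total // t + y + 18
t = (0 // y + total) * record(total)
total = (y + 31 + t) * (total + t // y)
y = t[t]
if 27 < y:
    y *= y // y
    total = total + 21
else:
    y *= t * y

total = total // t + y + 18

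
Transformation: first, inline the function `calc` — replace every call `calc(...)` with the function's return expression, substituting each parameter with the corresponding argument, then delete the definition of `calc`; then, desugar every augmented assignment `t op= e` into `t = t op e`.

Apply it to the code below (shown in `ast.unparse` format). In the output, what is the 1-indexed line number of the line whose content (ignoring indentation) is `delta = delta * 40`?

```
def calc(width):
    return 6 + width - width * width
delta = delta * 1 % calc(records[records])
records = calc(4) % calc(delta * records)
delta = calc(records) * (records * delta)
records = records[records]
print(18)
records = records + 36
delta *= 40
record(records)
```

Transformed code:
delta = delta * 1 % (6 + records[records] - records[records] * records[records])
records = (6 + 4 - 4 * 4) % (6 + delta * records - delta * records * (delta * records))
delta = (6 + records - records * records) * (records * delta)
records = records[records]
print(18)
records = records + 36
delta = delta * 40
record(records)

7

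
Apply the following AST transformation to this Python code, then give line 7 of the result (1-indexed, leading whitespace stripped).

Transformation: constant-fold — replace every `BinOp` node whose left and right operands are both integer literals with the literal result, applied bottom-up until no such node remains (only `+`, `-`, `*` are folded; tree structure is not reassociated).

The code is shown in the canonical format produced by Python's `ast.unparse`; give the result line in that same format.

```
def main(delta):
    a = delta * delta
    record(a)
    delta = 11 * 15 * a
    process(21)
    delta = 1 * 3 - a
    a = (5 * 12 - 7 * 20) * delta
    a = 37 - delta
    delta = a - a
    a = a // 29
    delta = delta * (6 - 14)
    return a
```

a = -80 * delta

Transformed code:
def main(delta):
    a = delta * delta
    record(a)
    delta = 165 * a
    process(21)
    delta = 3 - a
    a = -80 * delta
    a = 37 - delta
    delta = a - a
    a = a // 29
    delta = delta * -8
    return a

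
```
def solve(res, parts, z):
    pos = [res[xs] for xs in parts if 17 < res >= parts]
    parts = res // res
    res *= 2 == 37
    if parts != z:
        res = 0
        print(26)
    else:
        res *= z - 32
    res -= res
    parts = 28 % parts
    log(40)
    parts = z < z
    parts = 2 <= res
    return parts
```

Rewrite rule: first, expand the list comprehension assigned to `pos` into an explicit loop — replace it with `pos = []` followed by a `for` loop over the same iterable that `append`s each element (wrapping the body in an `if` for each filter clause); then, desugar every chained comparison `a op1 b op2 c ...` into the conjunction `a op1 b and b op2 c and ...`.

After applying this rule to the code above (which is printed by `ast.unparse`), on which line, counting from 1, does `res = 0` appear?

Transformed code:
def solve(res, parts, z):
    pos = []
    for xs in parts:
        if 17 < res and res >= parts:
            pos.append(res[xs])
    parts = res // res
    res *= 2 == 37
    if parts != z:
        res = 0
        print(26)
    else:
        res *= z - 32
    res -= res
    parts = 28 % parts
    log(40)
    parts = z < z
    parts = 2 <= res
    return parts

9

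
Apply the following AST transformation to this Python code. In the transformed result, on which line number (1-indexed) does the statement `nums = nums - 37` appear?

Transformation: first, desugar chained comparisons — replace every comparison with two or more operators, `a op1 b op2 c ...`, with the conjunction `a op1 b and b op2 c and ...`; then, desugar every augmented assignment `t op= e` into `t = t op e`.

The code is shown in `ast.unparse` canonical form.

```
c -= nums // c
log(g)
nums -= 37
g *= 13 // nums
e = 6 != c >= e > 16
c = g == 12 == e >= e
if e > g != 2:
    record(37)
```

Transformed code:
c = c - nums // c
log(g)
nums = nums - 37
g = g * (13 // nums)
e = 6 != c and c >= e and (e > 16)
c = g == 12 and 12 == e and (e >= e)
if e > g and g != 2:
    record(37)

3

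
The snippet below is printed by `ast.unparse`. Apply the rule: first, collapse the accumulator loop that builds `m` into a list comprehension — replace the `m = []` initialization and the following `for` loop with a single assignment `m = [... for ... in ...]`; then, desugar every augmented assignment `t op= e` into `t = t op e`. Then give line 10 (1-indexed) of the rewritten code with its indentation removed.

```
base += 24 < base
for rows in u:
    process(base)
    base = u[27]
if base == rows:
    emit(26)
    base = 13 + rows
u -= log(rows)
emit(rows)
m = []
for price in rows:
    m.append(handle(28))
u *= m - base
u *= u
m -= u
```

m = [handle(28) for price in rows]

Transformed code:
base = base + (24 < base)
for rows in u:
    process(base)
    base = u[27]
if base == rows:
    emit(26)
    base = 13 + rows
u = u - log(rows)
emit(rows)
m = [handle(28) for price in rows]
u = u * (m - base)
u = u * u
m = m - u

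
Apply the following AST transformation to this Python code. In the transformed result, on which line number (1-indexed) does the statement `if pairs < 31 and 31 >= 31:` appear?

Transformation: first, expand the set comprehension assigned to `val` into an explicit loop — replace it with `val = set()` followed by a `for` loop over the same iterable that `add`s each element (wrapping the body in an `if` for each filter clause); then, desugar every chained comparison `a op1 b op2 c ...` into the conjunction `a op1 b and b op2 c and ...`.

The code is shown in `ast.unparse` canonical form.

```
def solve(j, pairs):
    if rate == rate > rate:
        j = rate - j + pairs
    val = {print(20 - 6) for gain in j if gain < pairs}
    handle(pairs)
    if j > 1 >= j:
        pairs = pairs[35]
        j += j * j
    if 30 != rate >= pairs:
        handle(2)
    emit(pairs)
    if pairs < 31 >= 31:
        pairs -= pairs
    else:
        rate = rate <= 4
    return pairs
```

15

Transformed code:
def solve(j, pairs):
    if rate == rate and rate > rate:
        j = rate - j + pairs
    val = set()
    for gain in j:
        if gain < pairs:
            val.add(print(20 - 6))
    handle(pairs)
    if j > 1 and 1 >= j:
        pairs = pairs[35]
        j += j * j
    if 30 != rate and rate >= pairs:
        handle(2)
    emit(pairs)
    if pairs < 31 and 31 >= 31:
        pairs -= pairs
    else:
        rate = rate <= 4
    return pairs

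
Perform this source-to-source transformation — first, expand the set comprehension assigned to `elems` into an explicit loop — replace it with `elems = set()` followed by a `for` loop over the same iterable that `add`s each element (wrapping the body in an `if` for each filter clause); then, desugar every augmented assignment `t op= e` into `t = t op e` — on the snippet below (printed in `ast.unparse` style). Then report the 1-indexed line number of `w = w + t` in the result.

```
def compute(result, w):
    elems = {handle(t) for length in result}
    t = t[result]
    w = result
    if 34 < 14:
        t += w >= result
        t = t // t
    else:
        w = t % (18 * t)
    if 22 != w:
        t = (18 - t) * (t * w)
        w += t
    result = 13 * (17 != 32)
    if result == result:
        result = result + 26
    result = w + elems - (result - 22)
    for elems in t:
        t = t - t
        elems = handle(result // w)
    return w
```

Transformed code:
def compute(result, w):
    elems = set()
    for length in result:
        elems.add(handle(t))
    t = t[result]
    w = result
    if 34 < 14:
        t = t + (w >= result)
        t = t // t
    else:
        w = t % (18 * t)
    if 22 != w:
        t = (18 - t) * (t * w)
        w = w + t
    result = 13 * (17 != 32)
    if result == result:
        result = result + 26
    result = w + elems - (result - 22)
    for elems in t:
        t = t - t
        elems = handle(result // w)
    return w

14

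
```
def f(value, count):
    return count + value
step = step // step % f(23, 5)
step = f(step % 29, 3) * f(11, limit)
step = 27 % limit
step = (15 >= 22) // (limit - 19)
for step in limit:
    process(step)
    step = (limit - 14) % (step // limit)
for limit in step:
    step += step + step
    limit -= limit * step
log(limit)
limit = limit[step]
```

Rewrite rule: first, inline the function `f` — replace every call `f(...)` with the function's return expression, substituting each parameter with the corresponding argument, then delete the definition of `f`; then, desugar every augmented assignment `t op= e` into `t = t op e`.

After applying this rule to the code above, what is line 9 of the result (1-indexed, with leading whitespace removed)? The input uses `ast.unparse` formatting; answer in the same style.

step = step + (step + step)

Transformed code:
step = step // step % (5 + 23)
step = (3 + step % 29) * (limit + 11)
step = 27 % limit
step = (15 >= 22) // (limit - 19)
for step in limit:
    process(step)
    step = (limit - 14) % (step // limit)
for limit in step:
    step = step + (step + step)
    limit = limit - limit * step
log(limit)
limit = limit[step]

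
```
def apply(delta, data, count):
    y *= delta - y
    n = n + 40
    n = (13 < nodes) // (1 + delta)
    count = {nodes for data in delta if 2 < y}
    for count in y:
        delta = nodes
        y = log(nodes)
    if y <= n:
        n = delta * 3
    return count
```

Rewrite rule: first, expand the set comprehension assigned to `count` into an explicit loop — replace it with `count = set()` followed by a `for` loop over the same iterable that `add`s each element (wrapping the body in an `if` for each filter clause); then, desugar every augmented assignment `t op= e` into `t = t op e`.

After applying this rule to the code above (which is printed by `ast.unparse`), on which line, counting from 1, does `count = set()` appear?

5

Transformed code:
def apply(delta, data, count):
    y = y * (delta - y)
    n = n + 40
    n = (13 < nodes) // (1 + delta)
    count = set()
    for data in delta:
        if 2 < y:
            count.add(nodes)
    for count in y:
        delta = nodes
        y = log(nodes)
    if y <= n:
        n = delta * 3
    return count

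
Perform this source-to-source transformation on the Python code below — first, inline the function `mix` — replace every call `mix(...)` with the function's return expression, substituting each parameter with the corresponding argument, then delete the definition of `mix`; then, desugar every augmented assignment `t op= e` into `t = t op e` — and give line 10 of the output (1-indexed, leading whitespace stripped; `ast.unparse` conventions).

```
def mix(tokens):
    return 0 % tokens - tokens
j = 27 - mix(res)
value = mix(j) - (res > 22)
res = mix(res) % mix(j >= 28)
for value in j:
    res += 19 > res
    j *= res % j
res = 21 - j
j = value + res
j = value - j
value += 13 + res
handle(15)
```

value = value + (13 + res)

Transformed code:
j = 27 - (0 % res - res)
value = 0 % j - j - (res > 22)
res = (0 % res - res) % (0 % (j >= 28) - (j >= 28))
for value in j:
    res = res + (19 > res)
    j = j * (res % j)
res = 21 - j
j = value + res
j = value - j
value = value + (13 + res)
handle(15)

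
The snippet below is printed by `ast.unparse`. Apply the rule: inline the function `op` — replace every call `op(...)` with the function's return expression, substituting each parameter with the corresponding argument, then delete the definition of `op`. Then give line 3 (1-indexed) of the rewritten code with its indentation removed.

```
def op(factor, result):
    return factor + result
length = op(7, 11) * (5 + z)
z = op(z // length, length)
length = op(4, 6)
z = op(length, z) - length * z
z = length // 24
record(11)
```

length = 4 + 6

Transformed code:
length = (7 + 11) * (5 + z)
z = z // length + length
length = 4 + 6
z = length + z - length * z
z = length // 24
record(11)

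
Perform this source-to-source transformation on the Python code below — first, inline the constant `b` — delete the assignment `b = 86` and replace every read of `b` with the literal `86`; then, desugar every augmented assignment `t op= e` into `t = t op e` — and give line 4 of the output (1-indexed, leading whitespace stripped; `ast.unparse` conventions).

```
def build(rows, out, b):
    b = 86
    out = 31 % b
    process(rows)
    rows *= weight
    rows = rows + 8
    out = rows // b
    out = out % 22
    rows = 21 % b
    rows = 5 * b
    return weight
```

Transformed code:
def build(rows, out, b):
    out = 31 % 86
    process(rows)
    rows = rows * weight
    rows = rows + 8
    out = rows // 86
    out = out % 22
    rows = 21 % 86
    rows = 5 * 86
    return weight

rows = rows * weight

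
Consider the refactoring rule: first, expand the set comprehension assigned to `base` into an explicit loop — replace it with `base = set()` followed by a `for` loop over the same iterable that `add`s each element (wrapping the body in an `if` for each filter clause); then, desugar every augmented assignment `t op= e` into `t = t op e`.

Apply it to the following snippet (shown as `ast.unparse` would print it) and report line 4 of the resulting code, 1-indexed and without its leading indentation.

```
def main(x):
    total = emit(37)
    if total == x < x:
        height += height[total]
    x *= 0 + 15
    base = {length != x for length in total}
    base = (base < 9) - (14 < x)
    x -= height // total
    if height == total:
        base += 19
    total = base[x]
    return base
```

height = height + height[total]

Transformed code:
def main(x):
    total = emit(37)
    if total == x < x:
        height = height + height[total]
    x = x * (0 + 15)
    base = set()
    for length in total:
        base.add(length != x)
    base = (base < 9) - (14 < x)
    x = x - height // total
    if height == total:
        base = base + 19
    total = base[x]
    return base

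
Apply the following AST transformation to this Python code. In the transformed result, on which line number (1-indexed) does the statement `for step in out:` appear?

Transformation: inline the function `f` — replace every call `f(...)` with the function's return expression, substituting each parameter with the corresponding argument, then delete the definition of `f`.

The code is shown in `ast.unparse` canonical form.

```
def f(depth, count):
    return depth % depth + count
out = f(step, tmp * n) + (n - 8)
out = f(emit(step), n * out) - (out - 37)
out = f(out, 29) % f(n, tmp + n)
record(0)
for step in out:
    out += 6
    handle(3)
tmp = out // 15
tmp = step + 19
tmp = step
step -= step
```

5

Transformed code:
out = step % step + tmp * n + (n - 8)
out = emit(step) % emit(step) + n * out - (out - 37)
out = (out % out + 29) % (n % n + (tmp + n))
record(0)
for step in out:
    out += 6
    handle(3)
tmp = out // 15
tmp = step + 19
tmp = step
step -= step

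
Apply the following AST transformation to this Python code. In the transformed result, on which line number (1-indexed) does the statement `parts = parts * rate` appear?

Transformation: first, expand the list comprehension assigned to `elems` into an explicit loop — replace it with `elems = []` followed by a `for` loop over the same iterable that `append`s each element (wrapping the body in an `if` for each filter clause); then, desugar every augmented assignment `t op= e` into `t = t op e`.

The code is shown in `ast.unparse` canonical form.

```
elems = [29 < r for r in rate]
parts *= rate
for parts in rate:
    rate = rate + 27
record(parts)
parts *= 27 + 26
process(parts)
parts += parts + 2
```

Transformed code:
elems = []
for r in rate:
    elems.append(29 < r)
parts = parts * rate
for parts in rate:
    rate = rate + 27
record(parts)
parts = parts * (27 + 26)
process(parts)
parts = parts + (parts + 2)

4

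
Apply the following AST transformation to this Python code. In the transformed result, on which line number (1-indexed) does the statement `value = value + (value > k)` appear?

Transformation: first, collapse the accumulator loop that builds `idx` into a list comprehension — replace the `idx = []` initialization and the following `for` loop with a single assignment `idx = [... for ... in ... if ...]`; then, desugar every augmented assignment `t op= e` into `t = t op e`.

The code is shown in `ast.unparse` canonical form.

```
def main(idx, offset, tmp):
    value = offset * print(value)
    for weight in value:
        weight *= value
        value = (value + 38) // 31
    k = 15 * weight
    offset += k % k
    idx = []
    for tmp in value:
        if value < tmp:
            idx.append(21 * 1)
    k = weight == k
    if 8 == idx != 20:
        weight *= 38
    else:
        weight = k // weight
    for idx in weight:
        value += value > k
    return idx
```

Transformed code:
def main(idx, offset, tmp):
    value = offset * print(value)
    for weight in value:
        weight = weight * value
        value = (value + 38) // 31
    k = 15 * weight
    offset = offset + k % k
    idx = [21 * 1 for tmp in value if value < tmp]
    k = weight == k
    if 8 == idx != 20:
        weight = weight * 38
    else:
        weight = k // weight
    for idx in weight:
        value = value + (value > k)
    return idx

15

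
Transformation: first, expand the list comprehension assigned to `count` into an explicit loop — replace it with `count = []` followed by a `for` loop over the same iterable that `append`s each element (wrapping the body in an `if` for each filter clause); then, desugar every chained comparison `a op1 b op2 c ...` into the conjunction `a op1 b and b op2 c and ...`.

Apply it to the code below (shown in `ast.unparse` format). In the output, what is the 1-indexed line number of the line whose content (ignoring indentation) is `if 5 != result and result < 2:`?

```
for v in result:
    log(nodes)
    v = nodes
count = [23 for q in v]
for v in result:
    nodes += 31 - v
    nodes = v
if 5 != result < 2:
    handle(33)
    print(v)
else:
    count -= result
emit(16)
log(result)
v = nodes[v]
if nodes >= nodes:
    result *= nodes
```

Transformed code:
for v in result:
    log(nodes)
    v = nodes
count = []
for q in v:
    count.append(23)
for v in result:
    nodes += 31 - v
    nodes = v
if 5 != result and result < 2:
    handle(33)
    print(v)
else:
    count -= result
emit(16)
log(result)
v = nodes[v]
if nodes >= nodes:
    result *= nodes

10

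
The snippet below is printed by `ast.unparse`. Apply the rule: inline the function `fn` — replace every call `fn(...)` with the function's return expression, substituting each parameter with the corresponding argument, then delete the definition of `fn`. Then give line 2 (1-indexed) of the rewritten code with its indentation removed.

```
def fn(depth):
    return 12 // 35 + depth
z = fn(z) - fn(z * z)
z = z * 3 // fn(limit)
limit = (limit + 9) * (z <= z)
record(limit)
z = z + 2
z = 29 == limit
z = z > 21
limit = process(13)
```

Transformed code:
z = 12 // 35 + z - (12 // 35 + z * z)
z = z * 3 // (12 // 35 + limit)
limit = (limit + 9) * (z <= z)
record(limit)
z = z + 2
z = 29 == limit
z = z > 21
limit = process(13)

z = z * 3 // (12 // 35 + limit)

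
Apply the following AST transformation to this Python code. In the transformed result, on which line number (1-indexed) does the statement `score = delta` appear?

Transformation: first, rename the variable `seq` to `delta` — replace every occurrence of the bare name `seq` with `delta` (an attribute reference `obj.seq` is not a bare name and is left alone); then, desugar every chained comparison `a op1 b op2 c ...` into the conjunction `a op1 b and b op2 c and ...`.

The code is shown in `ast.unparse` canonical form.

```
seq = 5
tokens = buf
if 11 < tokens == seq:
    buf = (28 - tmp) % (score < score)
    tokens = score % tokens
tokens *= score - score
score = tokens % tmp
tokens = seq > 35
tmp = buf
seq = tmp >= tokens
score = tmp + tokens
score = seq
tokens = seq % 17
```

Transformed code:
delta = 5
tokens = buf
if 11 < tokens and tokens == delta:
    buf = (28 - tmp) % (score < score)
    tokens = score % tokens
tokens *= score - score
score = tokens % tmp
tokens = delta > 35
tmp = buf
delta = tmp >= tokens
score = tmp + tokens
score = delta
tokens = delta % 17

12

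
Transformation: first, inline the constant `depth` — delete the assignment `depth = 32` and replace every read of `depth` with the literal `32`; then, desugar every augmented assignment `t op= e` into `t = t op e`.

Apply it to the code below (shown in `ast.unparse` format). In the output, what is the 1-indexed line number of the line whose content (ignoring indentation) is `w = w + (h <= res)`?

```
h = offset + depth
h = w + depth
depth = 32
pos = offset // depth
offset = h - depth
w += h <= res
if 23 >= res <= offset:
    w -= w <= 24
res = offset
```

5

Transformed code:
h = offset + 32
h = w + 32
pos = offset // 32
offset = h - 32
w = w + (h <= res)
if 23 >= res <= offset:
    w = w - (w <= 24)
res = offset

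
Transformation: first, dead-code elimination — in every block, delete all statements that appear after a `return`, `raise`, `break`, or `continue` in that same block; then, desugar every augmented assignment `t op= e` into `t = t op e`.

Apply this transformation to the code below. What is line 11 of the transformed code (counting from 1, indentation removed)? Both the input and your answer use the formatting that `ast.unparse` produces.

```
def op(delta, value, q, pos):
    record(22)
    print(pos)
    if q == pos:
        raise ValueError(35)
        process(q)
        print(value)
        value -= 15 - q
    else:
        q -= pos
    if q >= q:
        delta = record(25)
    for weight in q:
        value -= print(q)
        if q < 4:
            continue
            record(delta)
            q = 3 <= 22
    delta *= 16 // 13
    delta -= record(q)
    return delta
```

Transformed code:
def op(delta, value, q, pos):
    record(22)
    print(pos)
    if q == pos:
        raise ValueError(35)
    else:
        q = q - pos
    if q >= q:
        delta = record(25)
    for weight in q:
        value = value - print(q)
        if q < 4:
            continue
    delta = delta * (16 // 13)
    delta = delta - record(q)
    return delta

value = value - print(q)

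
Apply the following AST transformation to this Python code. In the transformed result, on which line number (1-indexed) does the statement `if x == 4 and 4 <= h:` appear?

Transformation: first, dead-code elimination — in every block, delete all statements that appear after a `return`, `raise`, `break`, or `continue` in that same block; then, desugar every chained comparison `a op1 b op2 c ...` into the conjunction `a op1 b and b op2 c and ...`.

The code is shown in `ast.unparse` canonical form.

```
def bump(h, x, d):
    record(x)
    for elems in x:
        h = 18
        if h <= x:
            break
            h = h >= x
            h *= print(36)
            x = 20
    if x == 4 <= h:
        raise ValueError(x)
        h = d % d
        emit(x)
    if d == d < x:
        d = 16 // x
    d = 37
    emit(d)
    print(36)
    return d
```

Transformed code:
def bump(h, x, d):
    record(x)
    for elems in x:
        h = 18
        if h <= x:
            break
    if x == 4 and 4 <= h:
        raise ValueError(x)
    if d == d and d < x:
        d = 16 // x
    d = 37
    emit(d)
    print(36)
    return d

7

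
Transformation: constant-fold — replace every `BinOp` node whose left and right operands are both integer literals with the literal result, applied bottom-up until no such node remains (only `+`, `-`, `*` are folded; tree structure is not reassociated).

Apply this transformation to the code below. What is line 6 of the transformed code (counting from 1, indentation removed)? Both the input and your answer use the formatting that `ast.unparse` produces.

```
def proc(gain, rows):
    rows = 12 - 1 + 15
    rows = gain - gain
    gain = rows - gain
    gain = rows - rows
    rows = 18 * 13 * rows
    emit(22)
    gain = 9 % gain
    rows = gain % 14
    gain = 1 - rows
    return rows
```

rows = 234 * rows

Transformed code:
def proc(gain, rows):
    rows = 26
    rows = gain - gain
    gain = rows - gain
    gain = rows - rows
    rows = 234 * rows
    emit(22)
    gain = 9 % gain
    rows = gain % 14
    gain = 1 - rows
    return rows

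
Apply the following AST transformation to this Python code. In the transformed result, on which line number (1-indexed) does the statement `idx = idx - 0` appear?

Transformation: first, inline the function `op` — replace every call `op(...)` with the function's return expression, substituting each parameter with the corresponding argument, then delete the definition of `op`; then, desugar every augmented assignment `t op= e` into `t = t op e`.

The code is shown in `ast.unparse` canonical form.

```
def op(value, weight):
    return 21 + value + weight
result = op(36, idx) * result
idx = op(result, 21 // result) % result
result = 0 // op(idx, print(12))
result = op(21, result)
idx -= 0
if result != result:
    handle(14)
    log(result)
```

5

Transformed code:
result = (21 + 36 + idx) * result
idx = (21 + result + 21 // result) % result
result = 0 // (21 + idx + print(12))
result = 21 + 21 + result
idx = idx - 0
if result != result:
    handle(14)
    log(result)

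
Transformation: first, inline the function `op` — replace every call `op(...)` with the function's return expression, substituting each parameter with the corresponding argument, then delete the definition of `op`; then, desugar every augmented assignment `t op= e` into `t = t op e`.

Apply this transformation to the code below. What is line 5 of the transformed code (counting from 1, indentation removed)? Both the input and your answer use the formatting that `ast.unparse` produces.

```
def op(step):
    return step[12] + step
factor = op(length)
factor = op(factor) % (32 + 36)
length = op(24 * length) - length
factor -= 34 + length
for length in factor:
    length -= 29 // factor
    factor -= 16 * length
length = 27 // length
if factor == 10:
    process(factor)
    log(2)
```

Transformed code:
factor = length[12] + length
factor = (factor[12] + factor) % (32 + 36)
length = (24 * length)[12] + 24 * length - length
factor = factor - (34 + length)
for length in factor:
    length = length - 29 // factor
    factor = factor - 16 * length
length = 27 // length
if factor == 10:
    process(factor)
    log(2)

for length in factor:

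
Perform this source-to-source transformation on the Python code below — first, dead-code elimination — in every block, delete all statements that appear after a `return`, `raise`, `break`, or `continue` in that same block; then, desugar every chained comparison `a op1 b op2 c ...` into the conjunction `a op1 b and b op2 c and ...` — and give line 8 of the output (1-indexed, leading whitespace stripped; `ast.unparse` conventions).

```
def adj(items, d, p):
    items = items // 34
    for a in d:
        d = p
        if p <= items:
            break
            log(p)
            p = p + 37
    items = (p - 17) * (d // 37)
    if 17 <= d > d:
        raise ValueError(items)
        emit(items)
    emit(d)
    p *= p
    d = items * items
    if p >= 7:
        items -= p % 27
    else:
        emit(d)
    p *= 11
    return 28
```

if 17 <= d and d > d:

Transformed code:
def adj(items, d, p):
    items = items // 34
    for a in d:
        d = p
        if p <= items:
            break
    items = (p - 17) * (d // 37)
    if 17 <= d and d > d:
        raise ValueError(items)
    emit(d)
    p *= p
    d = items * items
    if p >= 7:
        items -= p % 27
    else:
        emit(d)
    p *= 11
    return 28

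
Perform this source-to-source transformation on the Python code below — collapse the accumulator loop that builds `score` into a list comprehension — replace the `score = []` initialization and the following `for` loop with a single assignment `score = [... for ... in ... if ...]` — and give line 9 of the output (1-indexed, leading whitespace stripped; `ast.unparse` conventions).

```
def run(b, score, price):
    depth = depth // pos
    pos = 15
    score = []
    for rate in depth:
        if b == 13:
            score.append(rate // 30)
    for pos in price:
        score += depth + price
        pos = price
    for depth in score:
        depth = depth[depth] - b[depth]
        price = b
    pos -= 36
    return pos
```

depth = depth[depth] - b[depth]

Transformed code:
def run(b, score, price):
    depth = depth // pos
    pos = 15
    score = [rate // 30 for rate in depth if b == 13]
    for pos in price:
        score += depth + price
        pos = price
    for depth in score:
        depth = depth[depth] - b[depth]
        price = b
    pos -= 36
    return pos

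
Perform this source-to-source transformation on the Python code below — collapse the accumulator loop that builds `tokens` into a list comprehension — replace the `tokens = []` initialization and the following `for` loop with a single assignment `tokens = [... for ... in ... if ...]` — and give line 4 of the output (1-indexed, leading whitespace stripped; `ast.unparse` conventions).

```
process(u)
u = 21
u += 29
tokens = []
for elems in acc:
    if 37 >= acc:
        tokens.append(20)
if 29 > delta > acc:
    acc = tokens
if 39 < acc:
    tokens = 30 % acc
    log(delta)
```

Transformed code:
process(u)
u = 21
u += 29
tokens = [20 for elems in acc if 37 >= acc]
if 29 > delta > acc:
    acc = tokens
if 39 < acc:
    tokens = 30 % acc
    log(delta)

tokens = [20 for elems in acc if 37 >= acc]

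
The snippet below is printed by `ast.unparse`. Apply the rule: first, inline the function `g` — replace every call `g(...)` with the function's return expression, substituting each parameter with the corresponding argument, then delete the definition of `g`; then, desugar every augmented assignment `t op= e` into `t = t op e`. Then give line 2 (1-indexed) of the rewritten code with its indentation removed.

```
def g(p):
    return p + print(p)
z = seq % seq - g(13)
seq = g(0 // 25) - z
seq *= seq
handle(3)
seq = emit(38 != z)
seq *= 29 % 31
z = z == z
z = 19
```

seq = 0 // 25 + print(0 // 25) - z

Transformed code:
z = seq % seq - (13 + print(13))
seq = 0 // 25 + print(0 // 25) - z
seq = seq * seq
handle(3)
seq = emit(38 != z)
seq = seq * (29 % 31)
z = z == z
z = 19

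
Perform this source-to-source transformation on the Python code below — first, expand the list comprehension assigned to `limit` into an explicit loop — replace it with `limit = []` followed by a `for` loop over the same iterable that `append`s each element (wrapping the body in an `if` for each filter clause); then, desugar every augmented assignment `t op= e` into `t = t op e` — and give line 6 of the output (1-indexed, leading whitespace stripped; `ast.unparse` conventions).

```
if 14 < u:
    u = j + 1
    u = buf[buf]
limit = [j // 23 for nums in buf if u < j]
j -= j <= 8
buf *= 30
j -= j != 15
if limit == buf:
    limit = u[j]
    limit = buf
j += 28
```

Transformed code:
if 14 < u:
    u = j + 1
    u = buf[buf]
limit = []
for nums in buf:
    if u < j:
        limit.append(j // 23)
j = j - (j <= 8)
buf = buf * 30
j = j - (j != 15)
if limit == buf:
    limit = u[j]
    limit = buf
j = j + 28

if u < j:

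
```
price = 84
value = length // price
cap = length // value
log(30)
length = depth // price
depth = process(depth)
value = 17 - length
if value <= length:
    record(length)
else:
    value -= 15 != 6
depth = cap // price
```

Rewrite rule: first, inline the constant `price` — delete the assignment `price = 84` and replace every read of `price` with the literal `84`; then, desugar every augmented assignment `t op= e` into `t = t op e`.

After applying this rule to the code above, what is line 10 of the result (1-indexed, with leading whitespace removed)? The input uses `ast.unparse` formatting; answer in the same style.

Transformed code:
value = length // 84
cap = length // value
log(30)
length = depth // 84
depth = process(depth)
value = 17 - length
if value <= length:
    record(length)
else:
    value = value - (15 != 6)
depth = cap // 84

value = value - (15 != 6)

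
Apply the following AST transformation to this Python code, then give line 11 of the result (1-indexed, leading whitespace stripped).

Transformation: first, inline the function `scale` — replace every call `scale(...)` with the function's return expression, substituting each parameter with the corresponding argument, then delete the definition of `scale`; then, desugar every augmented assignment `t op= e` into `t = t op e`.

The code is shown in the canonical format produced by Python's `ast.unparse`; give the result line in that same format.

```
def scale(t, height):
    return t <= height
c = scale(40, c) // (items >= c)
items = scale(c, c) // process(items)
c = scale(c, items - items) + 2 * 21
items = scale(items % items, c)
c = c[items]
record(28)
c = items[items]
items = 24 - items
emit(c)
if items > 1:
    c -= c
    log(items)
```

c = c - c

Transformed code:
c = (40 <= c) // (items >= c)
items = (c <= c) // process(items)
c = (c <= items - items) + 2 * 21
items = items % items <= c
c = c[items]
record(28)
c = items[items]
items = 24 - items
emit(c)
if items > 1:
    c = c - c
    log(items)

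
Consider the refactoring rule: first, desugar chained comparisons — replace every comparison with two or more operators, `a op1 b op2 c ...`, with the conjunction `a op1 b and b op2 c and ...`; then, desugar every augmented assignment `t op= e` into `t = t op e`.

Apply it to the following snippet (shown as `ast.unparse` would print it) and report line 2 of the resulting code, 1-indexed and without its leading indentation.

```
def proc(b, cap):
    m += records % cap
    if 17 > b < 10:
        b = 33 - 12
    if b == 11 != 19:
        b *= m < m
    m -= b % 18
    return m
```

Transformed code:
def proc(b, cap):
    m = m + records % cap
    if 17 > b and b < 10:
        b = 33 - 12
    if b == 11 and 11 != 19:
        b = b * (m < m)
    m = m - b % 18
    return m

m = m + records % cap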